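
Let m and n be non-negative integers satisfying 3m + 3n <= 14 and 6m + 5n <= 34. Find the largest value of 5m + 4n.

Relaxing integrality, the LP optimum is 23.33 at (m,n) = (4.67, 0), which is not an integer point.
(m,n)=(4,0): 3·4+3·0=12≤14, 6·4+5·0=24≤34, objective 20.
(m,n)=(3,1): 3·3+3·1=12≤14, 6·3+5·1=23≤34, objective 19.
(m,n)=(3,0): 3·3+3·0=9≤14, 6·3+5·0=18≤34, objective 15.
Maximum is 20 at (m,n)=(4,0).

20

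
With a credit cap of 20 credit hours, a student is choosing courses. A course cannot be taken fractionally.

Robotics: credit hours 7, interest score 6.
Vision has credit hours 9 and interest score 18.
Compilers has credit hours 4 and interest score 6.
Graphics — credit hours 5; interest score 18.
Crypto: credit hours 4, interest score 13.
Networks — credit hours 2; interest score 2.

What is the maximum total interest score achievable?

Vision + Compilers + Graphics + Networks: credit hours 9 + 4 + 5 + 2 = 20 ≤ 20, interest score 18 + 6 + 18 + 2 = 44.
Vision + Graphics + Crypto: credit hours 9 + 5 + 4 = 18 ≤ 20, interest score 18 + 18 + 13 = 49.
Vision + Graphics + Crypto + Networks: credit hours 9 + 5 + 4 + 2 = 20 ≤ 20, interest score 18 + 18 + 13 + 2 = 51.
Best is Vision, Graphics, Crypto, and Networks with total interest score 51.

51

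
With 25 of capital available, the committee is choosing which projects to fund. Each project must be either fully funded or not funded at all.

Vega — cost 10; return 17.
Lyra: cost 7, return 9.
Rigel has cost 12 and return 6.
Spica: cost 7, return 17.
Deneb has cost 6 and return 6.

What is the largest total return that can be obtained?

Allowing fractional choices, the relaxed optimum would be about 44.0, but projects are indivisible.
Vega + Spica: cost 10 + 7 = 17 ≤ 25, return 17 + 17 = 34.
Vega + Spica + Deneb: cost 10 + 7 + 6 = 23 ≤ 25, return 17 + 17 + 6 = 40.
Vega + Lyra + Spica: cost 10 + 7 + 7 = 24 ≤ 25, return 17 + 9 + 17 = 43.
Best is Vega, Lyra, and Spica with total return 43.

43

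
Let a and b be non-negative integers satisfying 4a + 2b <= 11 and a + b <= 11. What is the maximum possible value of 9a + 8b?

(a,b)=(0,5): 4·0+2·5=10≤11, 1·0+1·5=5≤11, objective 40.
(a,b)=(0,4): 4·0+2·4=8≤11, 1·0+1·4=4≤11, objective 32.
The best lattice point is (0,5), giving 40.

40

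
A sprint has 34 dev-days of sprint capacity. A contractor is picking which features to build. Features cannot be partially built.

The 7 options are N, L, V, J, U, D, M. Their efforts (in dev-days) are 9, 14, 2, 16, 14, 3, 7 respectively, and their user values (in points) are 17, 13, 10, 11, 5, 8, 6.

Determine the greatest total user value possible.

N + L + V + M: effort 9 + 14 + 2 + 7 = 32 ≤ 34, user value 17 + 13 + 10 + 6 = 46.
N + V + J + D: effort 9 + 2 + 16 + 3 = 30 ≤ 34, user value 17 + 10 + 11 + 8 = 46.
N + L + V + D: effort 9 + 14 + 2 + 3 = 28 ≤ 34, user value 17 + 13 + 10 + 8 = 48.
Best is N, L, V, and D with total user value 48.

48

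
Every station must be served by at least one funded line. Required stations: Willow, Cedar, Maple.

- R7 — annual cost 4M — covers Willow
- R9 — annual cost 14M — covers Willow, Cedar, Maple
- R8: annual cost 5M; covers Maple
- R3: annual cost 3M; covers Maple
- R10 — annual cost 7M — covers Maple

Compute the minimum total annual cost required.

This is a weighted set-cover instance.
R9 alone covers Willow, Cedar, Maple — every station.
Total annual cost: 14.

14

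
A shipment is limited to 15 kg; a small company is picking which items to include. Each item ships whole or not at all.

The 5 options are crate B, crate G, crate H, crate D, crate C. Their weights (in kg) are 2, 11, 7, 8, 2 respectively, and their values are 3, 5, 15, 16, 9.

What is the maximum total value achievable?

This is an integer program with binary decision variables.
Take crate H and crate D: weight 7 + 8 = 15 ≤ 15, value 15 + 16 = 31.
No other feasible combination does better.

31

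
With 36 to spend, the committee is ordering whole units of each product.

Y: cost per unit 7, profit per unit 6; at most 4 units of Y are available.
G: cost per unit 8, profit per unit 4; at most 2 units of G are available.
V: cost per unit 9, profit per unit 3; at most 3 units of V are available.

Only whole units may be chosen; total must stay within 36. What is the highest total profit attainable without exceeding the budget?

4×Y and 1×G: cost 36 ≤ 36, profit 4·6 + 1·4 = 28.
4×Y: cost 28 ≤ 36, profit 4·6 = 24.
Best is 28.

28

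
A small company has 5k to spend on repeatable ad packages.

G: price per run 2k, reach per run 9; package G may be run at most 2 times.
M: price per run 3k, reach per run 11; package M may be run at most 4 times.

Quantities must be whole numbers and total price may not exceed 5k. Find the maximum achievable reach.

20

This is a bounded integer knapsack.
2×G: price 4 ≤ 5, reach 2·9 = 18.
1×G and 1×M: price 5 ≤ 5, reach 1·9 + 1·11 = 20.
Best is 20.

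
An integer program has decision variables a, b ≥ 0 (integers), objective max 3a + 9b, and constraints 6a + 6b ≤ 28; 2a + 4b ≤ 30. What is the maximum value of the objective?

Relaxing integrality, the LP optimum is 42.00 at (a,b) = (0, 4.67), which is not an integer point.
(a,b)=(0,4): 6·0+6·4=24≤28, 2·0+4·4=16≤30, objective 36.
(a,b)=(1,3): 6·1+6·3=24≤28, 2·1+4·3=14≤30, objective 30.
(a,b)=(0,3): 6·0+6·3=18≤28, 2·0+4·3=12≤30, objective 27.
Maximum is 36 at (a,b)=(0,4).

36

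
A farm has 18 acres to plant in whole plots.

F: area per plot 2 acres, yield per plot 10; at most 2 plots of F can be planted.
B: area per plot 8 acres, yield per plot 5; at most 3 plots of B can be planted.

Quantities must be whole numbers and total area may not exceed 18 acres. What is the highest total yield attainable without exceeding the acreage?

25

Take 2×F and 1×B: area 12 ≤ 18, yield 2·10 + 1·5 = 25.
F has the best ratio (10/2) and is taken to its limit of 2; remaining capacity is filled optimally with the others.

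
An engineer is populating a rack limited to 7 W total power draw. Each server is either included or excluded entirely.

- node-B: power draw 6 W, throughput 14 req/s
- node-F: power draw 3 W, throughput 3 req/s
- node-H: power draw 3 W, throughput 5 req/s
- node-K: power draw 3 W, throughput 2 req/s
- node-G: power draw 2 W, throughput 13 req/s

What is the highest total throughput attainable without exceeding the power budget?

18

Treat it as a binary knapsack problem.
node-H + node-G: power draw 3 + 2 = 5 ≤ 7, throughput 5 + 13 = 18.
node-F + node-G: power draw 3 + 2 = 5 ≤ 7, throughput 3 + 13 = 16.
node-K + node-G: power draw 3 + 2 = 5 ≤ 7, throughput 2 + 13 = 15.
Best is node-H and node-G with total throughput 18.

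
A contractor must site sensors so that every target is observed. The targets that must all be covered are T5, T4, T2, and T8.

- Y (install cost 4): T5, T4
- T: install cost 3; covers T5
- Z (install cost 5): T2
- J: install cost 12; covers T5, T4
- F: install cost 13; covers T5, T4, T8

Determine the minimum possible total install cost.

18

Choose Z and F: together they cover T5, T4, T2, T8 — every target.
Total install cost: 5 + 13 = 18.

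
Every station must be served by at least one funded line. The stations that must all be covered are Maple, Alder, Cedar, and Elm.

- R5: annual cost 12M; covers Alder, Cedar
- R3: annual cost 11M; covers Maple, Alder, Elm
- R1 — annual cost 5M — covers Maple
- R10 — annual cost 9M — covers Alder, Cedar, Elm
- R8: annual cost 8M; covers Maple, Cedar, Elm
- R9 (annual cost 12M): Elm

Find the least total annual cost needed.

The greedy cost-per-new-station heuristic would pick R8 and R10 for 17, but a cheaper cover exists.
Choose R1 and R10: together they cover Maple, Alder, Cedar, Elm — every station.
Total annual cost: 5 + 9 = 14.
No cover costs less than 14.

14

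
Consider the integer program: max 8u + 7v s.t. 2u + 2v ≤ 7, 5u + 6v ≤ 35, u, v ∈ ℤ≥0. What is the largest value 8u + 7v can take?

Relaxing integrality, the LP optimum is 28.00 at (u,v) = (3.5, 0), which is not an integer point.
(u,v)=(3,0) is feasible, giving 24.
(u,v)=(2,1) is feasible, giving 23.
No feasible integer point exceeds 24.

24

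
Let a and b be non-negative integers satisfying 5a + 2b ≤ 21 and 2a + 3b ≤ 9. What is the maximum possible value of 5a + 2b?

(a,b)=(4,0) is feasible, giving 20.
(a,b)=(3,1) is feasible, giving 17.
Maximum is 20 at (a,b)=(4,0).

20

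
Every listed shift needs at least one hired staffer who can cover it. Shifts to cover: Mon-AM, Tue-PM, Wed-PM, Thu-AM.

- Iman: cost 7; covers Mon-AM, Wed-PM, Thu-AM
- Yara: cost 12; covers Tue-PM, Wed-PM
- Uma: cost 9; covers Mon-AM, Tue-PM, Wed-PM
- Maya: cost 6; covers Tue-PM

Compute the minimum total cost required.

Choose Iman and Maya: together they cover Mon-AM, Tue-PM, Wed-PM, Thu-AM — every shift.
Total cost: 7 + 6 = 13.

13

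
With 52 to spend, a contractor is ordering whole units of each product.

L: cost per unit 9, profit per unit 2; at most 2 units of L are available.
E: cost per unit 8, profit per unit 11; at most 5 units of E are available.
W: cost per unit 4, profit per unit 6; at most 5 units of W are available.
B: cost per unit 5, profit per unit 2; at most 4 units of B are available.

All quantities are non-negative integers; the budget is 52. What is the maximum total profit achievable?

5×E and 3×W: cost 52 ≤ 52, profit 5·11 + 3·6 = 73.
4×E and 5×W: cost 52 ≤ 52, profit 4·11 + 5·6 = 74.
Best is 74.

74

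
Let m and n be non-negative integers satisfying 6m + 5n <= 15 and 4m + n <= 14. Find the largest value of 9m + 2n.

(m,n)=(2,0): 6·2+5·0=12≤15, 4·2+1·0=8≤14, objective 18.
(m,n)=(1,1): 6·1+5·1=11≤15, 4·1+1·1=5≤14, objective 11.
Maximum is 18 at (m,n)=(2,0).

18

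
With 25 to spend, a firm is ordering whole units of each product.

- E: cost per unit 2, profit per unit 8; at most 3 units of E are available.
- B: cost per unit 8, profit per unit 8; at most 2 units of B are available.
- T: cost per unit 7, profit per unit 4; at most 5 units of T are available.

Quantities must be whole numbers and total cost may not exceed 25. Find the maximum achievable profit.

40

This is a bounded integer knapsack.
E has the best ratio (8/2); taking only E gives at most 3×8 = 24 (stopped by the supply cap of 3).
Mixing does better — 3×E and 2×B: cost 22 ≤ 25, profit 3·8 + 2·8 = 40.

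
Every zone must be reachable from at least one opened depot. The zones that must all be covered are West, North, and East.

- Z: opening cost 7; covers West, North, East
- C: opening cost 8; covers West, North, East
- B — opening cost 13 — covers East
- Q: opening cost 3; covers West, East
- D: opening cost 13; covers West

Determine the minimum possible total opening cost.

This is an integer covering problem.
Z alone covers West, North, East — every zone.
Total opening cost: 7.

7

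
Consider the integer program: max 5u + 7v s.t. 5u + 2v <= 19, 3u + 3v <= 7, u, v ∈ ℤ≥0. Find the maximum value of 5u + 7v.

The continuous relaxation peaks at (0, 2.33) with value 16.33; rounding to a feasible lattice point costs some objective.
(u,v)=(0,2) is feasible, giving 14.
(u,v)=(1,1) is feasible, giving 12.
No feasible integer point exceeds 14.

14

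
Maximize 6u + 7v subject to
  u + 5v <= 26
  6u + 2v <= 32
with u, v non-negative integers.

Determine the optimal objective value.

52

Relaxing integrality, the LP optimum is 54.14 at (u,v) = (3.86, 4.43), which is not an integer point.
(u,v)=(4,4): 1·4+5·4=24≤26, 6·4+2·4=32≤32, objective 52.
(u,v)=(3,4): 1·3+5·4=23≤26, 6·3+2·4=26≤32, objective 46.
(u,v)=(4,3): 1·4+5·3=19≤26, 6·4+2·3=30≤32, objective 45.
Maximum is 52 at (u,v)=(4,4).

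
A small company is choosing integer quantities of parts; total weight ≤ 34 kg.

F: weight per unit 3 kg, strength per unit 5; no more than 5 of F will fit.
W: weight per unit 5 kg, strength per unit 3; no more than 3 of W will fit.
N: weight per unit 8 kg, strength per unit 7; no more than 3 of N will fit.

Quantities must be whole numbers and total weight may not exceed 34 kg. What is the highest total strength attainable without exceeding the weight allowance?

5×F, 2×W, and 1×N: weight 33 ≤ 34, strength 5·5 + 2·3 + 1·7 = 38.
5×F and 2×N: weight 31 ≤ 34, strength 5·5 + 2·7 = 39.
Best is 39.

39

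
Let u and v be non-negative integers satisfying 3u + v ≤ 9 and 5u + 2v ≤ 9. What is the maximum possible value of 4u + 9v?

36

(u,v)=(0,4) is feasible, giving 36.
(u,v)=(0,3) is feasible, giving 27.
Maximum is 36 at (u,v)=(0,4).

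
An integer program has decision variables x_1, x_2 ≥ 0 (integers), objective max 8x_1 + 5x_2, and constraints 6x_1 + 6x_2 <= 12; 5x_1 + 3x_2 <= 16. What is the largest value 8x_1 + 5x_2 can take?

16

(x_1,x_2)=(2,0): 6·2+6·0=12≤12, 5·2+3·0=10≤16, objective 16.
(x_1,x_2)=(1,1): 6·1+6·1=12≤12, 5·1+3·1=8≤16, objective 13.
(x_1,x_2)=(1,0): 6·1+6·0=6≤12, 5·1+3·0=5≤16, objective 8.
Maximum is 16 at (x_1,x_2)=(2,0).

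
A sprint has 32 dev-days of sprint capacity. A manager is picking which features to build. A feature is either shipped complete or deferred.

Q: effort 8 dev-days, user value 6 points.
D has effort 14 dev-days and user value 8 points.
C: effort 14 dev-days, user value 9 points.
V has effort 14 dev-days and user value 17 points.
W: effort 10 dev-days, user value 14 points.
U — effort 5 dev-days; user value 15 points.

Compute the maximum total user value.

Allowing fractional choices, the relaxed optimum would be about 48.2, but features are indivisible.
V + W + U: effort 14 + 10 + 5 = 29 ≤ 32, user value 17 + 14 + 15 = 46.
Q + V + U: effort 8 + 14 + 5 = 27 ≤ 32, user value 6 + 17 + 15 = 38.
Best is V, W, and U with total user value 46.

46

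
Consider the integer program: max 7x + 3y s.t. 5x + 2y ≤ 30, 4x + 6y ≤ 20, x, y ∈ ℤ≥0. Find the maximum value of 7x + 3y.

(x,y)=(5,0): 5·5+2·0=25≤30, 4·5+6·0=20≤20, objective 35.
(x,y)=(4,0): 5·4+2·0=20≤30, 4·4+6·0=16≤20, objective 28.
The best lattice point is (5,0), giving 35.

35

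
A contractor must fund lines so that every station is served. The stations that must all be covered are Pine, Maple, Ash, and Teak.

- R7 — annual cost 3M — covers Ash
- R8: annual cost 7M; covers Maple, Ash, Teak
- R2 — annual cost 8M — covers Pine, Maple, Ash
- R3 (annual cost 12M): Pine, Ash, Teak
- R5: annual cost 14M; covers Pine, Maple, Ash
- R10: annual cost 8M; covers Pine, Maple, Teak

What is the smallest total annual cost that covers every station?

11

This is a weighted set-cover instance.
The greedy cost-per-new-station heuristic would pick R8 and R2 for 15, but a cheaper cover exists.
Choose R7 and R10: together they cover Pine, Maple, Ash, Teak — every station.
Total annual cost: 3 + 8 = 11.
No cover costs less than 11.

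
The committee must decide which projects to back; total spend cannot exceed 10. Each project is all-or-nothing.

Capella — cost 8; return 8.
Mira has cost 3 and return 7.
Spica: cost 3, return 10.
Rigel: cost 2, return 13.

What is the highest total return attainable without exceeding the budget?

Spica + Rigel: cost 3 + 2 = 5 ≤ 10, return 10 + 13 = 23.
Mira + Spica + Rigel: cost 3 + 3 + 2 = 8 ≤ 10, return 7 + 10 + 13 = 30.
Best is Mira, Spica, and Rigel with total return 30.

30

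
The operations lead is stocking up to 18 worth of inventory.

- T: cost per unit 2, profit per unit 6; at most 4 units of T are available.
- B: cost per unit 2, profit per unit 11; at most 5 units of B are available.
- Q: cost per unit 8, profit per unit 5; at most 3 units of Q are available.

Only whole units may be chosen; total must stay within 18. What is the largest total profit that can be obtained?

79

B has the best ratio (11/2); taking only B gives at most 5×11 = 55 (stopped by the supply cap of 5).
Mixing does better — 4×T and 5×B: cost 18 ≤ 18, profit 4·6 + 5·11 = 79.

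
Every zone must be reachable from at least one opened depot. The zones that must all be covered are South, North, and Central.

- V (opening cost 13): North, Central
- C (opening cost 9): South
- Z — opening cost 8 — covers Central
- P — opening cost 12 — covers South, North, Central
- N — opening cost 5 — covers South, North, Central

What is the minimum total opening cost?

N alone covers South, North, Central — every zone.
Total opening cost: 5.
No cover costs less than 5.

5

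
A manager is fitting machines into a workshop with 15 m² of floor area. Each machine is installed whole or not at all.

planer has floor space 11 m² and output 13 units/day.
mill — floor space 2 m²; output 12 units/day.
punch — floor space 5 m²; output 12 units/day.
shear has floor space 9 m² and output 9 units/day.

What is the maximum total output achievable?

25

Allowing fractional choices, the relaxed optimum would be about 33.5, but machines are indivisible.
mill + punch: floor space 2 + 5 = 7 ≤ 15, output 12 + 12 = 24.
planer + mill: floor space 11 + 2 = 13 ≤ 15, output 13 + 12 = 25.
Best is planer and mill with total output 25.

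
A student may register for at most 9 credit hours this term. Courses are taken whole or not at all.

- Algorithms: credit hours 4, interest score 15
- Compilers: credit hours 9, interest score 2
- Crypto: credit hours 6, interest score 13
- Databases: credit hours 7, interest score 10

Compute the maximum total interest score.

Allowing fractional choices, the relaxed optimum would be about 25.8, but courses are indivisible.
Crypto: credit hours 6 ≤ 9, interest score 13.
Databases: credit hours 7 ≤ 9, interest score 10.
Algorithms: credit hours 4 ≤ 9, interest score 15.
Best is Algorithms with total interest score 15.

15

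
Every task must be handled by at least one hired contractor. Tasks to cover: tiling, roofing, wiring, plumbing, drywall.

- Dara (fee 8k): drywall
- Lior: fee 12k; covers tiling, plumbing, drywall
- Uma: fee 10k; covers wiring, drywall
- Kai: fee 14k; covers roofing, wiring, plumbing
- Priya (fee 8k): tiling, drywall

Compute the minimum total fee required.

Choose Kai and Priya: together they cover tiling, roofing, wiring, plumbing, drywall — every task.
Total fee: 14 + 8 = 22.

22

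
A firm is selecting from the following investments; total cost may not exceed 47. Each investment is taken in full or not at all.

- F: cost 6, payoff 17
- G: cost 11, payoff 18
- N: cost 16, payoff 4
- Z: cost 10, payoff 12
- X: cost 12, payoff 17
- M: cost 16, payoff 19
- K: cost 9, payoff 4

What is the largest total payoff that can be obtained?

F + Z + X + M: cost 6 + 10 + 12 + 16 = 44 ≤ 47, payoff 17 + 12 + 17 + 19 = 65.
F + G + X + M: cost 6 + 11 + 12 + 16 = 45 ≤ 47, payoff 17 + 18 + 17 + 19 = 71.
F + G + Z + M: cost 6 + 11 + 10 + 16 = 43 ≤ 47, payoff 17 + 18 + 12 + 19 = 66.
Best is F, G, X, and M with total payoff 71.

71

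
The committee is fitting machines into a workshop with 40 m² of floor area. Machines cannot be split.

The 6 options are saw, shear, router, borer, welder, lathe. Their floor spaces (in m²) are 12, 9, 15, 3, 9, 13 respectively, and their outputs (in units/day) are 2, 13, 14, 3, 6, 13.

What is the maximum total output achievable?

43

Take shear, router, borer, and lathe: floor space 9 + 15 + 3 + 13 = 40 ≤ 40, output 13 + 14 + 3 + 13 = 43.
No other feasible combination does better.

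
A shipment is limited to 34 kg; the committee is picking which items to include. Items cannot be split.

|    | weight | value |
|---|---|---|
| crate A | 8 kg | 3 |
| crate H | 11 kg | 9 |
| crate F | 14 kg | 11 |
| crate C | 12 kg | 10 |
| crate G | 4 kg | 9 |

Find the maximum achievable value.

This is a 0-1 knapsack instance.
Allowing fractional choices, the relaxed optimum would be about 33.5, but items are indivisible.
crate H + crate F + crate G: weight 11 + 14 + 4 = 29 ≤ 34, value 9 + 11 + 9 = 29.
crate F + crate C + crate G: weight 14 + 12 + 4 = 30 ≤ 34, value 11 + 10 + 9 = 30.
Best is crate F, crate C, and crate G with total value 30.

30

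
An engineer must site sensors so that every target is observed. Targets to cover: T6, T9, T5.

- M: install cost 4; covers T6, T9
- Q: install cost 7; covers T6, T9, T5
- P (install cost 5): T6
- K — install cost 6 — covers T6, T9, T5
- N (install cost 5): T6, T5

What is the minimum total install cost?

6

The greedy cost-per-new-target heuristic would pick M and N for 9, but a cheaper cover exists.
K alone covers T6, T9, T5 — every target.
Total install cost: 6.
No cover costs less than 6.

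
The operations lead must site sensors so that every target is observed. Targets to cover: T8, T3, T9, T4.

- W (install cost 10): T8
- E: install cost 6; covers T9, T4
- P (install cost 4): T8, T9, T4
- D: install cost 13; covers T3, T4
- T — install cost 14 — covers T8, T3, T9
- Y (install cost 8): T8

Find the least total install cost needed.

Choose P and D: together they cover T8, T3, T9, T4 — every target.
Total install cost: 4 + 13 = 17.
No cover costs less than 17.

17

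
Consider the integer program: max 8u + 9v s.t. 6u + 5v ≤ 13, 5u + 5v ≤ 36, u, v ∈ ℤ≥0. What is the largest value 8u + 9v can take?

18

(u,v)=(0,2) is feasible, giving 18.
(u,v)=(1,1) is feasible, giving 17.
Maximum is 18 at (u,v)=(0,2).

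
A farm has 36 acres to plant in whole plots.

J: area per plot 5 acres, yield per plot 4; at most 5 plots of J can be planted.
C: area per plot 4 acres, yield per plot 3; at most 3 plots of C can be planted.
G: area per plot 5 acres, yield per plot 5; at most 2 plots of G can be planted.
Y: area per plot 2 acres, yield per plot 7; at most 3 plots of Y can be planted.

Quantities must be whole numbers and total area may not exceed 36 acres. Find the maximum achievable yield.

47

3×J, 1×C, 2×G, and 3×Y: area 35 ≤ 36, yield 3·4 + 1·3 + 2·5 + 3·7 = 46.
4×J, 2×G, and 3×Y: area 36 ≤ 36, yield 4·4 + 2·5 + 3·7 = 47.
Best is 47.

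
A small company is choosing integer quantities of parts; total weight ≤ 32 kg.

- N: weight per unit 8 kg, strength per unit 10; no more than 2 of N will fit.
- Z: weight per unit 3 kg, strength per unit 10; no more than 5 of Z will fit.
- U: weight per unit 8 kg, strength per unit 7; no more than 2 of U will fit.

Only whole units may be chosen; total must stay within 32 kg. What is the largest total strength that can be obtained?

This is a bounded integer knapsack.
Z has the best ratio (10/3); taking only Z gives at most 5×10 = 50 (stopped by the supply cap of 5).
Mixing does better — 2×N and 5×Z: weight 31 ≤ 32, strength 2·10 + 5·10 = 70.

70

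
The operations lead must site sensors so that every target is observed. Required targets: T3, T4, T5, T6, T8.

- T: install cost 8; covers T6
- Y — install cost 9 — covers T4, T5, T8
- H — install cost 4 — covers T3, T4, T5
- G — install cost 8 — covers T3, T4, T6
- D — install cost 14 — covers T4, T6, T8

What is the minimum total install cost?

The greedy cost-per-new-target heuristic would pick H and D for 18, but a cheaper cover exists.
Choose Y and G: together they cover T3, T4, T5, T6, T8 — every target.
Total install cost: 9 + 8 = 17.
No cover costs less than 17.

17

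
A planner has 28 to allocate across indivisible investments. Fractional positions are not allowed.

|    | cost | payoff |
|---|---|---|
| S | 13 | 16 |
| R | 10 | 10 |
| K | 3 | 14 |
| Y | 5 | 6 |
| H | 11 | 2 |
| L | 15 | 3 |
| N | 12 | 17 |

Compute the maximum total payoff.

R + K + N: cost 10 + 3 + 12 = 25 ≤ 28, payoff 10 + 14 + 17 = 41.
S + K + N: cost 13 + 3 + 12 = 28 ≤ 28, payoff 16 + 14 + 17 = 47.
Best is S, K, and N with total payoff 47.

47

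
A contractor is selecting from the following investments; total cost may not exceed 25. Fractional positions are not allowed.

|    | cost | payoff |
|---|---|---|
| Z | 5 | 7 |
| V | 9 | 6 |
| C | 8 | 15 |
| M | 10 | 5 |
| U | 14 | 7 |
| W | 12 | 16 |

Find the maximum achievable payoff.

38

Z + C + W: cost 5 + 8 + 12 = 25 ≤ 25, payoff 7 + 15 + 16 = 38.
C + W: cost 8 + 12 = 20 ≤ 25, payoff 15 + 16 = 31.
Best is Z, C, and W with total payoff 38.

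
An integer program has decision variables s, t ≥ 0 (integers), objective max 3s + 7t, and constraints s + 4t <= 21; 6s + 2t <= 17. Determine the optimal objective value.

The continuous relaxation peaks at (1.18, 4.95) with value 38.23; rounding to a feasible lattice point costs some objective.
(s,t)=(1,5) is feasible, giving 38.
(s,t)=(0,5) is feasible, giving 35.
(s,t)=(1,4) is feasible, giving 31.
(s,t)=(0,4) is feasible, giving 28.
The best lattice point is (1,5), giving 38.

38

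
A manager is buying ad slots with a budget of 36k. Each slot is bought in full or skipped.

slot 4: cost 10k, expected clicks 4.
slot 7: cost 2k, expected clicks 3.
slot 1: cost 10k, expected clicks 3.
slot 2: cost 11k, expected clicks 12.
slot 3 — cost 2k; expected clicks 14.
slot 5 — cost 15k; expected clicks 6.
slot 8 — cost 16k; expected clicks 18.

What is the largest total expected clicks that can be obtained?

47

This is an integer program with binary decision variables.
Take slot 7, slot 2, slot 3, and slot 8: cost 2 + 11 + 2 + 16 = 31 ≤ 36, expected clicks 3 + 12 + 14 + 18 = 47.
No other feasible combination does better.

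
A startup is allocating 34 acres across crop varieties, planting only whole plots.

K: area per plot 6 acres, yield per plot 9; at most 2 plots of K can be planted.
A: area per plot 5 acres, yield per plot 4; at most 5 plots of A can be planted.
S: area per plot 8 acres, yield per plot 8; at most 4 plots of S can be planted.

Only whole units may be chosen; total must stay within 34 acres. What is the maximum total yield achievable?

2×K, 1×A, and 2×S: area 33 ≤ 34, yield 2·9 + 1·4 + 2·8 = 38.
2×K and 2×S: area 28 ≤ 34, yield 2·9 + 2·8 = 34.
Best is 38.

38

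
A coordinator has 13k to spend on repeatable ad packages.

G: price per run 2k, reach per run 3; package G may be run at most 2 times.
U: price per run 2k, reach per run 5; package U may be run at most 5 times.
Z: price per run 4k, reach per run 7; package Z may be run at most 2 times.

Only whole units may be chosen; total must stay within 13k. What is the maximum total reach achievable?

U has the best ratio (5/2); taking only U gives at most 5×5 = 25 (stopped by the supply cap of 5).
Mixing does better — 1×G and 5×U: price 12 ≤ 13, reach 1·3 + 5·5 = 28.

28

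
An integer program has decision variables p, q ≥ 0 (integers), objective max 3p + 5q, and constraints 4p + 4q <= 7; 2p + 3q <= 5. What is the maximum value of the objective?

5

The continuous relaxation peaks at (0, 1.67) with value 8.33; rounding to a feasible lattice point costs some objective.
(p,q)=(0,1): 4·0+4·1=4≤7, 2·0+3·1=3≤5, objective 5.
(p,q)=(1,0): 4·1+4·0=4≤7, 2·1+3·0=2≤5, objective 3.
(p,q)=(0,0): 4·0+4·0=0≤7, 2·0+3·0=0≤5, objective 0.
Maximum is 5 at (p,q)=(0,1).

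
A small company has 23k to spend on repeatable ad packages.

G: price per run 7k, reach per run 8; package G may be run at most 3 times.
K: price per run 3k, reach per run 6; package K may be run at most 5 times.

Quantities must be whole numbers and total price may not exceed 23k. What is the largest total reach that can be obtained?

38

K has the best ratio (6/3); taking only K gives at most 5×6 = 30 (stopped by the supply cap of 5).
Mixing does better — 1×G and 5×K: price 22 ≤ 23, reach 1·8 + 5·6 = 38.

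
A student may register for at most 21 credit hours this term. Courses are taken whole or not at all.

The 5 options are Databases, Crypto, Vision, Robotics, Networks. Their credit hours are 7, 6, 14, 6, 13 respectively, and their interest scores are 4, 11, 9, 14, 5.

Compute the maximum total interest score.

Take Databases, Crypto, and Robotics: credit hours 7 + 6 + 6 = 19 ≤ 21, interest score 4 + 11 + 14 = 29.
No other feasible combination does better.

29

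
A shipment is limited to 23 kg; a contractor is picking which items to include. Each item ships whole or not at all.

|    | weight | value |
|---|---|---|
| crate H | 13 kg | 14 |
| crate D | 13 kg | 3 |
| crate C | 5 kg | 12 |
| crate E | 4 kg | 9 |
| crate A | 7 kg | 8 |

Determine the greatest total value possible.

35

Allowing fractional choices, the relaxed optimum would be about 36.5, but items are indivisible.
crate H + crate C: weight 13 + 5 = 18 ≤ 23, value 14 + 12 = 26.
crate C + crate E + crate A: weight 5 + 4 + 7 = 16 ≤ 23, value 12 + 9 + 8 = 29.
crate H + crate C + crate E: weight 13 + 5 + 4 = 22 ≤ 23, value 14 + 12 + 9 = 35.
Best is crate H, crate C, and crate E with total value 35.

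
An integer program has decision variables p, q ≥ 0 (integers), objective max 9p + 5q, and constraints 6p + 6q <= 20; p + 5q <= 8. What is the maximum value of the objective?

27

Relaxing integrality, the LP optimum is 30.00 at (p,q) = (3.33, 0), which is not an integer point.
(p,q)=(3,0): 6·3+6·0=18≤20, 1·3+5·0=3≤8, objective 27.
(p,q)=(2,1): 6·2+6·1=18≤20, 1·2+5·1=7≤8, objective 23.
(p,q)=(2,0): 6·2+6·0=12≤20, 1·2+5·0=2≤8, objective 18.
Maximum is 27 at (p,q)=(3,0).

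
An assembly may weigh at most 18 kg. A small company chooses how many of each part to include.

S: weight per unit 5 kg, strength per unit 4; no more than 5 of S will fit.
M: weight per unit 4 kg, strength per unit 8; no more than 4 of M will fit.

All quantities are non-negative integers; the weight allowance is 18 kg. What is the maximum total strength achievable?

M has the best ratio (8/4); taking only M gives at most 4×8 = 32 (stopped by the weight limit).
Optimal: 4×M: weight 16 ≤ 18, strength 4·8 = 32.

32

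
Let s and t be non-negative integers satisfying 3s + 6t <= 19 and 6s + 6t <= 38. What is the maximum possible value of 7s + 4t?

The continuous relaxation peaks at (6.33, 0) with value 44.33; rounding to a feasible lattice point costs some objective.
(s,t)=(6,0): 3·6+6·0=18≤19, 6·6+6·0=36≤38, objective 42.
(s,t)=(5,0): 3·5+6·0=15≤19, 6·5+6·0=30≤38, objective 35.
No feasible integer point exceeds 42.

42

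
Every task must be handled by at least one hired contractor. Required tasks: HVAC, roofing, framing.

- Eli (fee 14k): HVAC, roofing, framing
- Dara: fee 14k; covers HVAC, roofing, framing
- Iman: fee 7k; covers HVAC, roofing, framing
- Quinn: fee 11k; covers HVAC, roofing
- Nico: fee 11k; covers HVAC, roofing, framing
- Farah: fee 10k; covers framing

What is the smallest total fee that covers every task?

Iman alone covers HVAC, roofing, framing — every task.
Total fee: 7.
No cover costs less than 7.

7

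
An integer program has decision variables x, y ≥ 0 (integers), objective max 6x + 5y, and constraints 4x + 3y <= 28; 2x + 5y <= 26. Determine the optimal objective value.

Relaxing integrality, the LP optimum is 43.71 at (x,y) = (4.43, 3.43), which is not an integer point.
(x,y)=(7,0): 4·7+3·0=28≤28, 2·7+5·0=14≤26, objective 42.
(x,y)=(6,1): 4·6+3·1=27≤28, 2·6+5·1=17≤26, objective 41.
(x,y)=(5,2): 4·5+3·2=26≤28, 2·5+5·2=20≤26, objective 40.
Maximum is 42 at (x,y)=(7,0).

42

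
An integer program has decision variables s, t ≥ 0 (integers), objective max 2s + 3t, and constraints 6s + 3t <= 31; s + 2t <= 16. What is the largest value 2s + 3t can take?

(s,t)=(0,8): 6·0+3·8=24≤31, 1·0+2·8=16≤16, objective 24.
(s,t)=(1,7): 6·1+3·7=27≤31, 1·1+2·7=15≤16, objective 23.
(s,t)=(2,6): 6·2+3·6=30≤31, 1·2+2·6=14≤16, objective 22.
Maximum is 24 at (s,t)=(0,8).

24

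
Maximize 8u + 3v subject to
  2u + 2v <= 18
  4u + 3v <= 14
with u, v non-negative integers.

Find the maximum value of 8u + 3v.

Relaxing integrality, the LP optimum is 28.00 at (u,v) = (3.5, 0), which is not an integer point.
(u,v)=(3,0): 2·3+2·0=6≤18, 4·3+3·0=12≤14, objective 24.
(u,v)=(2,1): 2·2+2·1=6≤18, 4·2+3·1=11≤14, objective 19.
(u,v)=(2,0): 2·2+2·0=4≤18, 4·2+3·0=8≤14, objective 16.
No feasible integer point exceeds 24.

24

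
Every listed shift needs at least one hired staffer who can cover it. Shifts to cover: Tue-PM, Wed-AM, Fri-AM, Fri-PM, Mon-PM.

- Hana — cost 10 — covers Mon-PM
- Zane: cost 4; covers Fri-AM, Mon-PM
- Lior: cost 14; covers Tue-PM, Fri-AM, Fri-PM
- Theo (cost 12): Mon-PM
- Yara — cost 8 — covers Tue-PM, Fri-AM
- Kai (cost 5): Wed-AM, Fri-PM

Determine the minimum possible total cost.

Choose Zane, Yara, and Kai: together they cover Tue-PM, Wed-AM, Fri-AM, Fri-PM, Mon-PM — every shift.
Total cost: 4 + 8 + 5 = 17.
No cover costs less than 17.

17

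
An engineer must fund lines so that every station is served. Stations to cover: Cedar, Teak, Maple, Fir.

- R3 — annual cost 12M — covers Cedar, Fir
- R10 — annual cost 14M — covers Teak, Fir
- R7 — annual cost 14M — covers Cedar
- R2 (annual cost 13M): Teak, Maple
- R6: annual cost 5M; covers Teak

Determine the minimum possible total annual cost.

The greedy cost-per-new-station heuristic would pick R6, R3, and R2 for 30, but a cheaper cover exists.
Choose R3 and R2: together they cover Cedar, Teak, Maple, Fir — every station.
Total annual cost: 12 + 13 = 25.
No cover costs less than 25.

25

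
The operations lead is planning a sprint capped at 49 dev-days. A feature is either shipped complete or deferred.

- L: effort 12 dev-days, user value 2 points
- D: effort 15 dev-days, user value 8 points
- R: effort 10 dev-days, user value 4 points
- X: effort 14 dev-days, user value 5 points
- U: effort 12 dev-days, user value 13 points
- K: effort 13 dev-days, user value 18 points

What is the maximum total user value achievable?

40

Treat it as a binary knapsack problem.
D + U + K: effort 15 + 12 + 13 = 40 ≤ 49, user value 8 + 13 + 18 = 39.
R + X + U + K: effort 10 + 14 + 12 + 13 = 49 ≤ 49, user value 4 + 5 + 13 + 18 = 40.
Best is R, X, U, and K with total user value 40.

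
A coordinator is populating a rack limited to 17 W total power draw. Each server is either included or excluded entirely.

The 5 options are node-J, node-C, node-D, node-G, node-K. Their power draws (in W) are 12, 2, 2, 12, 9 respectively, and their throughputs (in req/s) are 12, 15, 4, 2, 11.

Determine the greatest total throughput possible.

Allowing fractional choices, the relaxed optimum would be about 34.0, but servers are indivisible.
node-J + node-C + node-D: power draw 12 + 2 + 2 = 16 ≤ 17, throughput 12 + 15 + 4 = 31.
node-C + node-D + node-K: power draw 2 + 2 + 9 = 13 ≤ 17, throughput 15 + 4 + 11 = 30.
node-J + node-C: power draw 12 + 2 = 14 ≤ 17, throughput 12 + 15 = 27.
Best is node-J, node-C, and node-D with total throughput 31.

31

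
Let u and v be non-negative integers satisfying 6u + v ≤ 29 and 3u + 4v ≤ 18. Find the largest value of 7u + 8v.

38

The continuous relaxation peaks at (4.67, 1) with value 40.67; rounding to a feasible lattice point costs some objective.
(u,v)=(2,3): 6·2+1·3=15≤29, 3·2+4·3=18≤18, objective 38.
(u,v)=(3,2): 6·3+1·2=20≤29, 3·3+4·2=17≤18, objective 37.
(u,v)=(4,1): 6·4+1·1=25≤29, 3·4+4·1=16≤18, objective 36.
Maximum is 38 at (u,v)=(2,3).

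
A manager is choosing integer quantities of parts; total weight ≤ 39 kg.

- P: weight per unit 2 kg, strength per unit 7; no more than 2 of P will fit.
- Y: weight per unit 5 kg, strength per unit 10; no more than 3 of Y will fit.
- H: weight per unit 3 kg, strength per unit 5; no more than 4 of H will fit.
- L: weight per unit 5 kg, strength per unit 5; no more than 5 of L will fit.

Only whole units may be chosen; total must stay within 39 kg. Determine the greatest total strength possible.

69

2×P, 3×Y, 4×H, and 1×L: weight 36 ≤ 39, strength 2·7 + 3·10 + 4·5 + 1·5 = 69.
2×P, 3×Y, 3×H, and 2×L: weight 38 ≤ 39, strength 2·7 + 3·10 + 3·5 + 2·5 = 69.
Best is 69.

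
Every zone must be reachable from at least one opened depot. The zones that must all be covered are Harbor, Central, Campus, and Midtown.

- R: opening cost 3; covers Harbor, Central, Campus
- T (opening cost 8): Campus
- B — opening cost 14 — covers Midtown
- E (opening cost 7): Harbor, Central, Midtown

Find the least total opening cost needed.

10

Choose R and E: together they cover Harbor, Central, Campus, Midtown — every zone.
Total opening cost: 3 + 7 = 10.
No cover costs less than 10.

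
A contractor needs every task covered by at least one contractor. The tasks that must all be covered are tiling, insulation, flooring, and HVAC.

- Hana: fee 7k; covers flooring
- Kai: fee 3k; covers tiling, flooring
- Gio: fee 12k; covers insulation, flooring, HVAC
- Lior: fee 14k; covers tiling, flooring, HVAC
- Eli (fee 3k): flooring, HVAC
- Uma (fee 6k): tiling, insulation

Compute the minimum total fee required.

9

The greedy cost-per-new-task heuristic would pick Kai, Eli, and Uma for 12, but a cheaper cover exists.
Choose Eli and Uma: together they cover tiling, insulation, flooring, HVAC — every task.
Total fee: 3 + 6 = 9.
No cover costs less than 9.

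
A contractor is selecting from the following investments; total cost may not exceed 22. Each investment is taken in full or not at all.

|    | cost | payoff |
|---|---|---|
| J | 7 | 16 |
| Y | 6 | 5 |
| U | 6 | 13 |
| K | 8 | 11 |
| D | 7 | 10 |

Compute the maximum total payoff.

40

Take J, U, and K: cost 7 + 6 + 8 = 21 ≤ 22, payoff 16 + 13 + 11 = 40.
No other feasible combination does better.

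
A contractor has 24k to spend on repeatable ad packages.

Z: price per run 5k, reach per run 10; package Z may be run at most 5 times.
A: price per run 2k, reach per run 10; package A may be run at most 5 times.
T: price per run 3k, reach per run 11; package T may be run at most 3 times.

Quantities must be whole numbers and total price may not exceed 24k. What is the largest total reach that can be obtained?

93

This is a bounded integer knapsack.
A has the best ratio (10/2); taking only A gives at most 5×10 = 50 (stopped by the supply cap of 5).
Mixing does better — 1×Z, 5×A, and 3×T: price 24 ≤ 24, reach 1·10 + 5·10 + 3·11 = 93.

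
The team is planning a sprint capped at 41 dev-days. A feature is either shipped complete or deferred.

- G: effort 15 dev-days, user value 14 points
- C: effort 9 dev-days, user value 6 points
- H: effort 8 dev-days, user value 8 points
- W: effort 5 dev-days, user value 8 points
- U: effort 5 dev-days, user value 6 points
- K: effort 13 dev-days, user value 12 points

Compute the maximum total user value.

Treat it as a binary knapsack problem.
G + W + U + K: effort 15 + 5 + 5 + 13 = 38 ≤ 41, user value 14 + 8 + 6 + 12 = 40.
G + H + W + K: effort 15 + 8 + 5 + 13 = 41 ≤ 41, user value 14 + 8 + 8 + 12 = 42.
Best is G, H, W, and K with total user value 42.

42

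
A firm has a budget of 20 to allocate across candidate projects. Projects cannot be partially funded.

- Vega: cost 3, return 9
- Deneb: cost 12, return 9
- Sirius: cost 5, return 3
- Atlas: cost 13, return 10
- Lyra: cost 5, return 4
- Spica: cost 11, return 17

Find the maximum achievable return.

Allowing fractional choices, the relaxed optimum would be about 30.8, but projects are indivisible.
Vega + Lyra + Spica: cost 3 + 5 + 11 = 19 ≤ 20, return 9 + 4 + 17 = 30.
Vega + Sirius + Spica: cost 3 + 5 + 11 = 19 ≤ 20, return 9 + 3 + 17 = 29.
Vega + Spica: cost 3 + 11 = 14 ≤ 20, return 9 + 17 = 26.
Best is Vega, Lyra, and Spica with total return 30.

30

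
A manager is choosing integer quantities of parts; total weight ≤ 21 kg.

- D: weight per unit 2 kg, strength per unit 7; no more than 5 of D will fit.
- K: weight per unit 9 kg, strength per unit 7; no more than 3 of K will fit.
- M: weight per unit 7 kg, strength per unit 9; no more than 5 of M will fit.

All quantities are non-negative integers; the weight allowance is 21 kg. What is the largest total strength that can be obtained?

This is a bounded integer knapsack.
D has the best ratio (7/2); taking only D gives at most 5×7 = 35 (stopped by the supply cap of 5).
Mixing does better — 5×D and 1×M: weight 17 ≤ 21, strength 5·7 + 1·9 = 44.

44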